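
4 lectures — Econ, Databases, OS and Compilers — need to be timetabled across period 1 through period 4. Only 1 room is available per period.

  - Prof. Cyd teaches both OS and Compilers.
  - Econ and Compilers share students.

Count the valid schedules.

24

Splitting on Econ: it can be period 1 (6), period 2 (6), period 3 (6), period 4 (6). Listing each branch's schedules as (Databases, OS, Compilers) by period number:
Econ=period 1: (2,3,4) (2,4,3) (3,2,4) (3,4,2) (4,2,3) (4,3,2) — 6.
Econ=period 2: (1,3,4) (1,4,3) (3,1,4) (3,4,1) (4,1,3) (4,3,1) — 6.
Econ=period 3: (1,2,4) (1,4,2) (2,1,4) (2,4,1) (4,1,2) (4,2,1) — 6.
Econ=period 4: (1,2,3) (1,3,2) (2,1,3) (2,3,1) (3,1,2) (3,2,1) — 6.
Summing: 6 + 6 + 6 + 6 = 24.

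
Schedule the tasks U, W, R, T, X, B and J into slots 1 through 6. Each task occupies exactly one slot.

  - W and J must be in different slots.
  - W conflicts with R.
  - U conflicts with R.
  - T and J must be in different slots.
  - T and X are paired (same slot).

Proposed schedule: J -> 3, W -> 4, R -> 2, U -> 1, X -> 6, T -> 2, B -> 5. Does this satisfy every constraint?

T and X are paired (same slot) — violated.
T and J must be in different slots — holds.
U conflicts with R — holds.
W conflicts with R — holds.
W and J must be in different slots — holds.

No. T and X are paired (same slot) is not satisfied.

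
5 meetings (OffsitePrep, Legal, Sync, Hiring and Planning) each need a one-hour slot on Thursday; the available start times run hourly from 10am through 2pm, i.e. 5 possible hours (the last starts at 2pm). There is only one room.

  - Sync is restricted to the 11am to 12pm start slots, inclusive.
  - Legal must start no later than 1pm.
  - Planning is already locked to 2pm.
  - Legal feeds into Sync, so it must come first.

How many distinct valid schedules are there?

6

Splitting on OffsitePrep: it can be 10am (1), 11am (1), 12pm (1), 1pm (3). Listing each branch's schedules as (Legal, Sync, Hiring, Planning):
OffsitePrep=10am: (11am,12pm,1pm,2pm) — 1.
OffsitePrep=11am: (10am,12pm,1pm,2pm) — 1.
OffsitePrep=12pm: (10am,11am,1pm,2pm) — 1.
OffsitePrep=1pm: (10am,11am,12pm,2pm) (10am,12pm,11am,2pm) (11am,12pm,10am,2pm) — 3.
Summing: 1 + 1 + 1 + 3 = 6.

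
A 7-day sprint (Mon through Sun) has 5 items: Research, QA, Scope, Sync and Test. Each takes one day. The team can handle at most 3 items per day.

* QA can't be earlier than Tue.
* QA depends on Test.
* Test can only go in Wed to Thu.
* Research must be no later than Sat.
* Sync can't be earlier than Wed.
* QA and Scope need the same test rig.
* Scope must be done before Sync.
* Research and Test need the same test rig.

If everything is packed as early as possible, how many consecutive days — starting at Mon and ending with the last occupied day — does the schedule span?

4 days

The precedence chain requires at least 2 distinct days.
With at most 3 per day and 5 tasks, at least 2 days are needed.
Propagating the time windows through the other constraints, QA can't land before Thu — that is day 4 counting from Mon — so the schedule must run through at least 4 days.
4 works (last occupied day: Thu): for example Research -> Mon, QA -> Thu, Scope -> Mon, Test -> Wed, Sync -> Wed.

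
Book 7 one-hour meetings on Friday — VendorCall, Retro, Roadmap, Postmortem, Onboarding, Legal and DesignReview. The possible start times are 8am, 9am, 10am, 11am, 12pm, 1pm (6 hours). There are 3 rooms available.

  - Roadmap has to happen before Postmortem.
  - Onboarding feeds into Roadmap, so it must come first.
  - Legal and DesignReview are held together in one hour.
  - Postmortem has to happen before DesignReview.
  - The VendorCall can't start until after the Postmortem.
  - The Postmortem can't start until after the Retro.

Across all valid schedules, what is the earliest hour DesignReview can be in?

11am

Precedence pushes DesignReview to at least 11am.
DesignReview at 11am is achievable: Retro -> 8am, Onboarding -> 8am, Legal -> 11am, VendorCall -> 11am, Postmortem -> 10am, DesignReview -> 11am, Roadmap -> 9am.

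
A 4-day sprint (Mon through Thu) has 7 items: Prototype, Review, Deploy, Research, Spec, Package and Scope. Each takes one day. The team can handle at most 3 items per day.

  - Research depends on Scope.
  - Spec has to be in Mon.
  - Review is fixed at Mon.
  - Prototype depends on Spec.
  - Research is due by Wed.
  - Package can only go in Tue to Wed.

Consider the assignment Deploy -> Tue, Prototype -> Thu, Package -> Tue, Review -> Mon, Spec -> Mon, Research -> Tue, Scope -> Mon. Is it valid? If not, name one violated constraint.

Valid

The team can handle at most 3 items per day — holds.
Package can only go in Tue to Wed — holds.
Spec has to be in Mon — holds.
Review is fixed at Mon — holds.
Research is due by Wed — holds.
Research depends on Scope — holds.
Prototype depends on Spec — holds.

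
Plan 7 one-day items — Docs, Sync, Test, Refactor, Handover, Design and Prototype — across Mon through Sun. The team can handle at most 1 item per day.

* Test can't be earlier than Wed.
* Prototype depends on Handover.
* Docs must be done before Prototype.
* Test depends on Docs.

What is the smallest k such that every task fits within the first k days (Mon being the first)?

The precedence chain requires at least 2 distinct days.
With at most 1 per day and 7 tasks, at least 7 days are needed.
Test can't be placed before Wed — that is day 3 counting from Mon — so the schedule must run through at least 3 days.
7 works (last occupied day: Sun): for example Docs in Mon, Test in Wed, Handover in Tue, Refactor in Sat, Sync in Fri, Design in Sun, Prototype in Thu.

7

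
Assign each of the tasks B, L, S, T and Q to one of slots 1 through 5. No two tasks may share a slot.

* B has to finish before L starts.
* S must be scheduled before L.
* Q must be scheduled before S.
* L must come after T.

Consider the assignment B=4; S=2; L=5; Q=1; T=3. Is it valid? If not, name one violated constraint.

Yes

Q must be scheduled before S — holds.
No two tasks may share a slot — holds.
B has to finish before L starts — holds.
S must be scheduled before L — holds.
L must come after T — holds.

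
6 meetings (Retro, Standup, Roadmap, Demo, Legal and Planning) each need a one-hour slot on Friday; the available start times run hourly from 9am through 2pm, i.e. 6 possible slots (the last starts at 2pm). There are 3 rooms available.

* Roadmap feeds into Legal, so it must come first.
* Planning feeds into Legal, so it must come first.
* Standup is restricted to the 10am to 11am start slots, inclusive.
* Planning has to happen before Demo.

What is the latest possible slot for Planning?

1pm

Downstream work caps Planning at 1pm.
Planning at 1pm is achievable: Retro=9am, Legal=2pm, Planning=1pm, Roadmap=9am, Standup=10am, Demo=2pm.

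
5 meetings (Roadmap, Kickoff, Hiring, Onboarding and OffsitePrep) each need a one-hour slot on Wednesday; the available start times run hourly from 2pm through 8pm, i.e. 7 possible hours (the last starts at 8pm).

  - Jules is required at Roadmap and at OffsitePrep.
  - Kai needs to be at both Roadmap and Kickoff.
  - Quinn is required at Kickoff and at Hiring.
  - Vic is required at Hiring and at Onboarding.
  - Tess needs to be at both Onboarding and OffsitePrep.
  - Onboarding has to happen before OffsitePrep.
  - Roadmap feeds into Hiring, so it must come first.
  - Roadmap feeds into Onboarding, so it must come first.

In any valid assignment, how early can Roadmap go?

2pm

Downstream work caps Roadmap at 6pm.
Roadmap at 2pm is achievable: Roadmap -> 2pm, Onboarding -> 3pm, Kickoff -> 3pm, Hiring -> 4pm, OffsitePrep -> 4pm.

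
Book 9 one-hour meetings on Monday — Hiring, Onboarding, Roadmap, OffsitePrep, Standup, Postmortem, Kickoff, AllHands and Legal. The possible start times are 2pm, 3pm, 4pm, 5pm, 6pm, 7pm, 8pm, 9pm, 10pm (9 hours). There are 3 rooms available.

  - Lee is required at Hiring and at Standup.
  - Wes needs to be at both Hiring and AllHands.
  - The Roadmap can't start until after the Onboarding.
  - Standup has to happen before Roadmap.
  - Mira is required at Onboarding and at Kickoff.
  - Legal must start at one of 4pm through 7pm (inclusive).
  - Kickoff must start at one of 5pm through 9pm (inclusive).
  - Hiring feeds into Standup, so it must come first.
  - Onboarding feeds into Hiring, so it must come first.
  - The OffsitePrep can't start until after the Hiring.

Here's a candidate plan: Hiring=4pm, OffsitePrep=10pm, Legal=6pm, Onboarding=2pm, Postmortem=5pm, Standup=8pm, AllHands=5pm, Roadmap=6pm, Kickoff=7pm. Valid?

Hiring feeds into Standup, so it must come first — holds.
Onboarding feeds into Hiring, so it must come first — holds.
The OffsitePrep can't start until after the Hiring — holds.
Standup has to happen before Roadmap — violated.
Lee is required at Hiring and at Standup — holds.
Wes needs to be at both Hiring and AllHands — holds.
There are 3 rooms available — holds.
The Roadmap can't start until after the Onboarding — holds.
Legal must start at one of 4pm through 7pm (inclusive) — holds.
Mira is required at Onboarding and at Kickoff — holds.
Kickoff must start at one of 5pm through 9pm (inclusive) — holds.

No — it violates: Standup has to happen before Roadmap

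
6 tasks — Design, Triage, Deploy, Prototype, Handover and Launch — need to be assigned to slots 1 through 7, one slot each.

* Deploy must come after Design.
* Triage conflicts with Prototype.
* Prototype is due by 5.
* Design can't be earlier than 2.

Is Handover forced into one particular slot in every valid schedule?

No

Handover can be 1 (e.g. Handover in 1; Launch in 1; Deploy in 3; Design in 2; Prototype in 1; Triage in 2) or 2 (e.g. Design=2, Launch=1, Triage=2, Handover=2, Deploy=3, Prototype=1).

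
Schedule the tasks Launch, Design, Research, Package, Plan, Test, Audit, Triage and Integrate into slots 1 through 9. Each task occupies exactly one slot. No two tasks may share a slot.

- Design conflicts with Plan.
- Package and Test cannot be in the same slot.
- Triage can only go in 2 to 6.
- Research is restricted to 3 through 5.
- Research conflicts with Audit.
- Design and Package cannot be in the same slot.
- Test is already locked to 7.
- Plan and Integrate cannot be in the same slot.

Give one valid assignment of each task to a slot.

Test=7; Plan=6; Research=3; Triage=2; Audit=8; Launch=1; Integrate=9; Package=5; Design=4

Checking: Design(4) != Package(5); Package(5) != Test(7); Design(4) != Plan(6); Plan(6) != Integrate(9); Research(3) != Audit(8); Test=7 in [7,7]; Triage=2 in [2,6]; Research=3 in [3,5]; max 1 per slot (cap 1).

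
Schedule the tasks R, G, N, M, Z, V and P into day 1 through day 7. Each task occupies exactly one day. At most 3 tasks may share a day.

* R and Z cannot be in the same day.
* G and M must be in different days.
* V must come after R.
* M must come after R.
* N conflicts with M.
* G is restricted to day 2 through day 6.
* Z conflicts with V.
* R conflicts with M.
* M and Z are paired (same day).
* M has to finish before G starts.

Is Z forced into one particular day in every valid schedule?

Z can be day 2 (e.g. P=day 1; Z=day 2; R=day 1; M=day 2; N=day 1; G=day 3; V=day 3) or day 3 (e.g. M=day 3, V=day 2, G=day 4, N=day 1, R=day 1, Z=day 3, P=day 1).

No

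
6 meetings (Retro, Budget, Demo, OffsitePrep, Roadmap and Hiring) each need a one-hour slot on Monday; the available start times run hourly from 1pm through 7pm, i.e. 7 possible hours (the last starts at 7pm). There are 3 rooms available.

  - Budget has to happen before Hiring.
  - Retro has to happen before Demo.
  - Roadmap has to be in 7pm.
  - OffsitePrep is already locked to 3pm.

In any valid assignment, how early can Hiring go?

Precedence pushes Hiring to at least 2pm.
Hiring at 2pm is achievable: Retro -> 1pm; OffsitePrep -> 3pm; Budget -> 1pm; Hiring -> 2pm; Roadmap -> 7pm; Demo -> 2pm.

2pm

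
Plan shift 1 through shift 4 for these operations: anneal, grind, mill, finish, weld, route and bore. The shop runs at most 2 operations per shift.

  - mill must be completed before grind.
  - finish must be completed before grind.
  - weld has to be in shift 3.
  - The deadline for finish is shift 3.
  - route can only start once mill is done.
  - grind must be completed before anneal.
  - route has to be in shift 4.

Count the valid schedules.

10

Splitting on anneal: it can be shift 3 (2), shift 4 (8). Listing each branch's schedules as (grind, mill, finish, weld, route, bore) by shift number:
anneal=shift 3: (2,1,1,3,4,2) (2,1,1,3,4,4) — 2.
anneal=shift 4: (2,1,1,3,4,2) (2,1,1,3,4,3) (3,1,1,3,4,2) (3,1,2,3,4,1) (3,1,2,3,4,2) (3,2,1,3,4,1) (3,2,1,3,4,2) (3,2,2,3,4,1) — 8.
Summing: 2 + 8 = 10.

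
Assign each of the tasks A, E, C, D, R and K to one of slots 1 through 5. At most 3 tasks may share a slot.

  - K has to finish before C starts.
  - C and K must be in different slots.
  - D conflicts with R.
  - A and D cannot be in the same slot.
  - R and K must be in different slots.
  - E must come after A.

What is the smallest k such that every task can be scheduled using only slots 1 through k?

3 slots

The precedence chain requires at least 2 distinct slots.
With at most 3 per slot and 6 tasks, at least 2 slots are needed.
Could 2 slots be enough, i.e. nothing placed later than 2? No: E must come after A (at 1 or later) → {2}; A must come before E (at 2 or earlier) → {1}; C must come after K (at 1 or later) → {2}; K must come before C (at 2 or earlier) → {1}; D can't share with A (1) → {2}; R can't share with K (1) → {2}; that puts E, C, D and R all in 2 — more than 3 per slot.
So 2 slots is not enough.
3 works (last occupied slot: 3): for example D -> 2, E -> 2, K -> 1, R -> 3, C -> 2, A -> 1.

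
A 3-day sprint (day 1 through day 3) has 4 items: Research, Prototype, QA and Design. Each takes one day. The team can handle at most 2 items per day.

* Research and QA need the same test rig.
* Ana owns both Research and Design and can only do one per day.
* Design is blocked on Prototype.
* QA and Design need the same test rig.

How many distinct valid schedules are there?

6

Splitting on Research: it can be day 1 (3), day 2 (2), day 3 (1). Listing each branch's schedules as (Prototype, QA, Design) by day number:
Research=day 1: (1,2,3) (1,3,2) (2,2,3) — 3.
Research=day 2: (1,1,3) (2,1,3) — 2.
Research=day 3: (1,1,2) — 1.
Summing: 3 + 2 + 1 = 6.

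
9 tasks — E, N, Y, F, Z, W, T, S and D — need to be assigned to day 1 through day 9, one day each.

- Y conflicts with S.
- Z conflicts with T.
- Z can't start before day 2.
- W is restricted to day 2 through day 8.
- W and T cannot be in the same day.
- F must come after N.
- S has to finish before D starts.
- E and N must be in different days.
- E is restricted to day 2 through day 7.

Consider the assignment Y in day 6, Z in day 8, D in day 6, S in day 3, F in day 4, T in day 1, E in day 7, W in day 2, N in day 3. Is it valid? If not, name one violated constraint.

E is restricted to day 2 through day 7 — holds.
Z conflicts with T — holds.
S has to finish before D starts — holds.
W and T cannot be in the same day — holds.
Y conflicts with S — holds.
Z can't start before day 2 — holds.
E and N must be in different days — holds.
F must come after N — holds.
W is restricted to day 2 through day 8 — holds.

Valid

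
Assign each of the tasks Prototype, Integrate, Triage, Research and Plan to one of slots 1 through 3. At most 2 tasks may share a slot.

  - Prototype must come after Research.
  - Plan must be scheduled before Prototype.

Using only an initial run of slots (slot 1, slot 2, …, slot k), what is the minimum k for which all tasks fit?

3 slots

The precedence chain requires at least 2 distinct slots.
With at most 2 per slot and 5 tasks, at least 3 slots are needed.
3 works (last occupied slot: 3): for example Triage=3, Integrate=2, Prototype=2, Research=1, Plan=1.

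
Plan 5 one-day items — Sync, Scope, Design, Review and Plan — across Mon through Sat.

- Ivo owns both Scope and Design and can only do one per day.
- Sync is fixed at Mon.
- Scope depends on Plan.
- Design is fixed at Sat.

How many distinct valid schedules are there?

Splitting on Scope: it can be Tue (6), Wed (12), Thu (18), Fri (24). Listing each branch's schedules as (Sync, Design, Review, Plan):
Scope=Tue: (Mon,Sat,Mon,Mon) (Mon,Sat,Tue,Mon) (Mon,Sat,Wed,Mon) (Mon,Sat,Thu,Mon) (Mon,Sat,Fri,Mon) (Mon,Sat,Sat,Mon) — 6.
Scope=Wed: (Mon,Sat,Mon,Mon) (Mon,Sat,Mon,Tue) (Mon,Sat,Tue,Mon) (Mon,Sat,Tue,Tue) (Mon,Sat,Wed,Mon) (Mon,Sat,Wed,Tue) (Mon,Sat,Thu,Mon) (Mon,Sat,Thu,Tue) (Mon,Sat,Fri,Mon) (Mon,Sat,Fri,Tue) (Mon,Sat,Sat,Mon) (Mon,Sat,Sat,Tue) — 12.
Scope=Thu: (Mon,Sat,Mon,Mon) (Mon,Sat,Mon,Tue) (Mon,Sat,Mon,Wed) (Mon,Sat,Tue,Mon) (Mon,Sat,Tue,Tue) (Mon,Sat,Tue,Wed) (Mon,Sat,Wed,Mon) (Mon,Sat,Wed,Tue) (Mon,Sat,Wed,Wed) (Mon,Sat,Thu,Mon) (Mon,Sat,Thu,Tue) (Mon,Sat,Thu,Wed) (Mon,Sat,Fri,Mon) (Mon,Sat,Fri,Tue) (Mon,Sat,Fri,Wed) (Mon,Sat,Sat,Mon) (Mon,Sat,Sat,Tue) (Mon,Sat,Sat,Wed) — 18.
Scope=Fri: (Mon,Sat,Mon,Mon) (Mon,Sat,Mon,Tue) (Mon,Sat,Mon,Wed) (Mon,Sat,Mon,Thu) (Mon,Sat,Tue,Mon) (Mon,Sat,Tue,Tue) (Mon,Sat,Tue,Wed) (Mon,Sat,Tue,Thu) (Mon,Sat,Wed,Mon) (Mon,Sat,Wed,Tue) (Mon,Sat,Wed,Wed) (Mon,Sat,Wed,Thu) (Mon,Sat,Thu,Mon) (Mon,Sat,Thu,Tue) (Mon,Sat,Thu,Wed) (Mon,Sat,Thu,Thu) (Mon,Sat,Fri,Mon) (Mon,Sat,Fri,Tue) (Mon,Sat,Fri,Wed) (Mon,Sat,Fri,Thu) (Mon,Sat,Sat,Mon) (Mon,Sat,Sat,Tue) (Mon,Sat,Sat,Wed) (Mon,Sat,Sat,Thu) — 24.
Summing: 6 + 12 + 18 + 24 = 60.

60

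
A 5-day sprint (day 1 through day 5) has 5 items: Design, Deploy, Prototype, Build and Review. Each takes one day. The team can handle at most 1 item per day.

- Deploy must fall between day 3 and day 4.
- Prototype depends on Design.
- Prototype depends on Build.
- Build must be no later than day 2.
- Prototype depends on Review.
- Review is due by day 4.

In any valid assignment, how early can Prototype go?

Precedence pushes Prototype to at least day 2.
Prototype at day 5 is achievable: Design in day 4; Build in day 1; Deploy in day 3; Review in day 2; Prototype in day 5.
Nothing earlier works — the capacity limit rule out every day before day 5.

day 5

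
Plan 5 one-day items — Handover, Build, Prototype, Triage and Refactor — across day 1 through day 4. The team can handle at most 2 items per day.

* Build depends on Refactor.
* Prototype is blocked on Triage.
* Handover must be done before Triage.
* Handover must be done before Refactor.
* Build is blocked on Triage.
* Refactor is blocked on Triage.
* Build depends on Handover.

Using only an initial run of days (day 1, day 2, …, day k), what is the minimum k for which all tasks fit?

The precedence chain requires at least 4 distinct days.
With at most 2 per day and 5 tasks, at least 3 days are needed.
4 works (last occupied day: day 4): for example Build=day 4; Triage=day 2; Prototype=day 3; Refactor=day 3; Handover=day 1.

4 days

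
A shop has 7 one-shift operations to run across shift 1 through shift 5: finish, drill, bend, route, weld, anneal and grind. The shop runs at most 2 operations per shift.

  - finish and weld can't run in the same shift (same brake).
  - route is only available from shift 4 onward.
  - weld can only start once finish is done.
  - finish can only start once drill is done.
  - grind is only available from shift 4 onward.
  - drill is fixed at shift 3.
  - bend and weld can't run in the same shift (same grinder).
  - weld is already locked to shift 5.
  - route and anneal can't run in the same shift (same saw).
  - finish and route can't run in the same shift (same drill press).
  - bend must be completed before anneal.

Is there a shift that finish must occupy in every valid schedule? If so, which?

shift 4

drill is fixed at shift 3 and must come before finish, so finish is at least shift 4.
weld is fixed at shift 5 and must come after finish, so finish is at most shift 4.
So finish must be shift 4.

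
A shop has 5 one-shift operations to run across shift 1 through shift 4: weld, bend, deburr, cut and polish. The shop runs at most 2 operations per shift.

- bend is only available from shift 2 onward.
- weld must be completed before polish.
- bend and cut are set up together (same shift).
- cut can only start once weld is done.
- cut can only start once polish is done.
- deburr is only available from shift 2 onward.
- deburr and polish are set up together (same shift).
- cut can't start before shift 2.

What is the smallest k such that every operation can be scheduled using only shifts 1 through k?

3

The precedence chain requires at least 3 distinct shifts.
With at most 2 per shift and 5 operations, at least 3 shifts are needed.
3 works (last occupied shift: shift 3): for example polish -> shift 2, bend -> shift 3, weld -> shift 1, deburr -> shift 2, cut -> shift 3.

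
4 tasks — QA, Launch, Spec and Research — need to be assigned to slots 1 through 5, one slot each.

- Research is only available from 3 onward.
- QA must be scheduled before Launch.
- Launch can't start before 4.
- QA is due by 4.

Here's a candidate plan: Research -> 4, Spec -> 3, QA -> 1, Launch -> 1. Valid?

QA must be scheduled before Launch — violated.
Research is only available from 3 onward — holds.
Launch can't start before 4 — violated.
QA is due by 4 — holds.

No. Launch can't start before 4 is not satisfied.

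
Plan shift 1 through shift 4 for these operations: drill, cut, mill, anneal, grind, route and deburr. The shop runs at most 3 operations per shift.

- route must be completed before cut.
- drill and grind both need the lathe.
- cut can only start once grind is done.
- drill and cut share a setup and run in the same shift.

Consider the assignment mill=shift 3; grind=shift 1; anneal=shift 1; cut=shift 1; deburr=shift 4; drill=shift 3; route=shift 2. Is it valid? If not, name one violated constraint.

No. drill and cut share a setup and run in the same shift is not satisfied.

The shop runs at most 3 operations per shift — holds.
route must be completed before cut — violated.
cut can only start once grind is done — violated.
drill and grind both need the lathe — holds.
drill and cut share a setup and run in the same shift — violated.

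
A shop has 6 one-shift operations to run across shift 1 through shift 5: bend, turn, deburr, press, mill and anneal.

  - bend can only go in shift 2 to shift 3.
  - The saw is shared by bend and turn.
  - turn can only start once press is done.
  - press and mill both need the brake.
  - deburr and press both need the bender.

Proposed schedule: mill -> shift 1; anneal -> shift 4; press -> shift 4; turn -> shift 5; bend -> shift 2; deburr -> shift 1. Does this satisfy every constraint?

Yes

turn can only start once press is done — holds.
The saw is shared by bend and turn — holds.
press and mill both need the brake — holds.
bend can only go in shift 2 to shift 3 — holds.
deburr and press both need the bender — holds.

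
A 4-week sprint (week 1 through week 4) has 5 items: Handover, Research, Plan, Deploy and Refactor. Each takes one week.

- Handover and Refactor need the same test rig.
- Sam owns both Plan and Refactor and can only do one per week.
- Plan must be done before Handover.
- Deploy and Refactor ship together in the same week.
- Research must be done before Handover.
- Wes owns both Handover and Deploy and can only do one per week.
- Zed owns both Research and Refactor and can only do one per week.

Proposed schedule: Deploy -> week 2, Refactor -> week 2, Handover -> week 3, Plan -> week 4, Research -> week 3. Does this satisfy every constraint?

Research must be done before Handover — violated.
Plan must be done before Handover — violated.
Zed owns both Research and Refactor and can only do one per week — holds.
Deploy and Refactor ship together in the same week — holds.
Handover and Refactor need the same test rig — holds.
Wes owns both Handover and Deploy and can only do one per week — holds.
Sam owns both Plan and Refactor and can only do one per week — holds.

No. Plan must be done before Handover is not satisfied.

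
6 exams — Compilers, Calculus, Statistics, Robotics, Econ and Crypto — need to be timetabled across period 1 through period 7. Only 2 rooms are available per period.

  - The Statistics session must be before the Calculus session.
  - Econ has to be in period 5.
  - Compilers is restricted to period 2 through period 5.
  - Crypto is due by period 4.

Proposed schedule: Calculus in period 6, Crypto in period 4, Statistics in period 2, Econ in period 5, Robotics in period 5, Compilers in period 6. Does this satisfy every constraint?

The Statistics session must be before the Calculus session — holds.
Crypto is due by period 4 — holds.
Econ has to be in period 5 — holds.
Compilers is restricted to period 2 through period 5 — violated.
Only 2 rooms are available per period — holds.

Invalid. Compilers is restricted to period 2 through period 5.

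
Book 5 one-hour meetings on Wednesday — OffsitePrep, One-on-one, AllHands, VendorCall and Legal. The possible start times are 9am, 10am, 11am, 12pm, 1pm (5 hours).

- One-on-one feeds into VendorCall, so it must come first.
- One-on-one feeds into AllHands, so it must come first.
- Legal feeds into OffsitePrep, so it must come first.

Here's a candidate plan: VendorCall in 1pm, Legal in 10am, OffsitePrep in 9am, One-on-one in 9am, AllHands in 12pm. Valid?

One-on-one feeds into AllHands, so it must come first — holds.
One-on-one feeds into VendorCall, so it must come first — holds.
Legal feeds into OffsitePrep, so it must come first — violated.

Invalid. Legal feeds into OffsitePrep, so it must come first.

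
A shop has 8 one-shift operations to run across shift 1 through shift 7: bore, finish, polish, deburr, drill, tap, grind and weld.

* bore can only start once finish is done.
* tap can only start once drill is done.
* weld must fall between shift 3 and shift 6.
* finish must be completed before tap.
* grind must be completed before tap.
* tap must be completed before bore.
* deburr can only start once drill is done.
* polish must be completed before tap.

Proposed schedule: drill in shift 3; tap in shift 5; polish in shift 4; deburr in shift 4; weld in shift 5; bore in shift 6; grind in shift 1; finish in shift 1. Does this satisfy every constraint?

weld must fall between shift 3 and shift 6 — holds.
finish must be completed before tap — holds.
bore can only start once finish is done — holds.
tap must be completed before bore — holds.
tap can only start once drill is done — holds.
grind must be completed before tap — holds.
polish must be completed before tap — holds.
deburr can only start once drill is done — holds.

Yes, all constraints hold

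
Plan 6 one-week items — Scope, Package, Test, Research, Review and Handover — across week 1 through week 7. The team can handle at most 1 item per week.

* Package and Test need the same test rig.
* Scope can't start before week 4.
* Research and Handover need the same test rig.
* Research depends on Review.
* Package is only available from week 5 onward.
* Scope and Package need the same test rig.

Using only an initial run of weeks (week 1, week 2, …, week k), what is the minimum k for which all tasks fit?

6 weeks

The precedence chain requires at least 2 distinct weeks.
With at most 1 per week and 6 tasks, at least 6 weeks are needed.
Package can't be placed before week 5, so the schedule must run through at least week 5.
6 works (last occupied week: week 6): for example Package -> week 5; Handover -> week 6; Test -> week 3; Research -> week 2; Review -> week 1; Scope -> week 4.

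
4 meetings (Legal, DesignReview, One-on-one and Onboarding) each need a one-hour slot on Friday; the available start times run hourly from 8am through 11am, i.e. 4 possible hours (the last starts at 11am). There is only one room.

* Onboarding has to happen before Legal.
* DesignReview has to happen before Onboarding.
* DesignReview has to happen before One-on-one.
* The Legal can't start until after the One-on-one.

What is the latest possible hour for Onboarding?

10am

Precedence pushes Onboarding to at least 9am; downstream work caps Onboarding at 10am.
Onboarding at 10am is achievable: DesignReview=8am, Onboarding=10am, Legal=11am, One-on-one=9am.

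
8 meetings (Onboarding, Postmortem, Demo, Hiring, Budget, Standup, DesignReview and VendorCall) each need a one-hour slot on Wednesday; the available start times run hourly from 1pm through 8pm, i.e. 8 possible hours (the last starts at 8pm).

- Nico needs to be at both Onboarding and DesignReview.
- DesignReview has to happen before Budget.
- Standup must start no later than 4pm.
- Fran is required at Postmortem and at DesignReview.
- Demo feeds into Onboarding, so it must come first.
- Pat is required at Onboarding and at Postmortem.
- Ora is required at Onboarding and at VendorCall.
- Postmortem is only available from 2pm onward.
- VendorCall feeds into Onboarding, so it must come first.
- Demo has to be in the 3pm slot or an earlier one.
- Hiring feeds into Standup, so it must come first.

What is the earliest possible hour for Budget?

2pm

Precedence pushes Budget to at least 2pm.
Budget at 2pm is achievable: VendorCall -> 1pm; Budget -> 2pm; DesignReview -> 1pm; Hiring -> 1pm; Demo -> 1pm; Onboarding -> 3pm; Standup -> 2pm; Postmortem -> 2pm.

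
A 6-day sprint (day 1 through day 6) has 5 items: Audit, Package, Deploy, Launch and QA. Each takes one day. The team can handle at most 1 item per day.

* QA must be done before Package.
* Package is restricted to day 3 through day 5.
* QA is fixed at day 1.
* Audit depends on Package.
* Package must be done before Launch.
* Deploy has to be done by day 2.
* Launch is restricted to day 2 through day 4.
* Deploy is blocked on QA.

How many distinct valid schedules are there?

2

Enumerating: Audit -> day 5, Package -> day 3, QA -> day 1, Deploy -> day 2, Launch -> day 4 | Package in day 3; Audit in day 6; Deploy in day 2; QA in day 1; Launch in day 4.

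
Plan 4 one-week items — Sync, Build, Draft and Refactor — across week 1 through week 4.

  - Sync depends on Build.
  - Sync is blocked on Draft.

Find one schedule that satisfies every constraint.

Sync -> week 2; Build -> week 1; Refactor -> week 1; Draft -> week 1

Checking: Build(week 1) before Sync(week 2); Draft(week 1) before Sync(week 2).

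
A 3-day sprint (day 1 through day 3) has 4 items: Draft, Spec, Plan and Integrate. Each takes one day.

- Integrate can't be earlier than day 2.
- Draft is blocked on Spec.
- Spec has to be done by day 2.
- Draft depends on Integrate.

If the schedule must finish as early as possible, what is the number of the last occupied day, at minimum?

The precedence chain requires at least 2 distinct days.
Propagating the time windows through the other constraints, Draft can't land before day 3, so the schedule must run through at least day 3.
3 works (last occupied day: day 3): for example Plan=day 1; Draft=day 3; Spec=day 1; Integrate=day 2.

day 3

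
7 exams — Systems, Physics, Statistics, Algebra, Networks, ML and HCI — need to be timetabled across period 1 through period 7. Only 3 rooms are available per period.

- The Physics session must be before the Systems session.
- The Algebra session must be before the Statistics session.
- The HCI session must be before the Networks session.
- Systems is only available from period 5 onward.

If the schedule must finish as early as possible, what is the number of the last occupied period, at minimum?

5

The precedence chain requires at least 2 distinct periods.
With at most 3 per period and 7 exams, at least 3 periods are needed.
Systems can't be placed before period 5, so the schedule must run through at least period 5.
5 works (last occupied period: period 5): for example Physics -> period 1; Algebra -> period 1; Statistics -> period 2; Systems -> period 5; Networks -> period 2; ML -> period 2; HCI -> period 1.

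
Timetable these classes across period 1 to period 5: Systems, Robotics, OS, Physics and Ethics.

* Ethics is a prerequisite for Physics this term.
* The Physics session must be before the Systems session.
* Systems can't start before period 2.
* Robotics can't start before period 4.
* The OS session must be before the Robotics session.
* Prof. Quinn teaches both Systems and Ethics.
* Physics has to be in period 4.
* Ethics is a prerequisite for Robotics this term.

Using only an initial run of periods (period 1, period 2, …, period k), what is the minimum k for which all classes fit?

5

The precedence chain requires at least 3 distinct periods.
Propagating the time windows through the other constraints, Systems can't land before period 5, so the schedule must run through at least period 5.
5 works (last occupied period: period 5): for example Ethics=period 1; OS=period 1; Systems=period 5; Robotics=period 4; Physics=period 4.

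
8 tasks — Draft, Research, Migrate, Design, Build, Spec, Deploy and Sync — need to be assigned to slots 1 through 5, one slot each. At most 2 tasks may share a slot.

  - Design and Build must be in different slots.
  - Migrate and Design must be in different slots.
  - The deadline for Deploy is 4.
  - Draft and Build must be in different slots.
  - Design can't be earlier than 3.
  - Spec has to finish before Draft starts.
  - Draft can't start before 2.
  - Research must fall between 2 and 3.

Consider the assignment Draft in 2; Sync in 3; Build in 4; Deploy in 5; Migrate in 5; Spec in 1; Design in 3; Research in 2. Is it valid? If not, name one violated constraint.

Design and Build must be in different slots — holds.
Research must fall between 2 and 3 — holds.
At most 2 tasks may share a slot — holds.
Migrate and Design must be in different slots — holds.
The deadline for Deploy is 4 — violated.
Draft can't start before 2 — holds.
Draft and Build must be in different slots — holds.
Spec has to finish before Draft starts — holds.
Design can't be earlier than 3 — holds.

No. The deadline for Deploy is 4 is not satisfied.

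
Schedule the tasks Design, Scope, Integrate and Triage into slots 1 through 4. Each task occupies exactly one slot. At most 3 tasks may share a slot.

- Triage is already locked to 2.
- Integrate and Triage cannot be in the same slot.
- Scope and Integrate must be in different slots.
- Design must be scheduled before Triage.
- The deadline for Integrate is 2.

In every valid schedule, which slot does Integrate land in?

Integrate's window is 1–2.
Triage is fixed at 2, and Integrate can't share a slot with Triage.
So Integrate must be 1.

1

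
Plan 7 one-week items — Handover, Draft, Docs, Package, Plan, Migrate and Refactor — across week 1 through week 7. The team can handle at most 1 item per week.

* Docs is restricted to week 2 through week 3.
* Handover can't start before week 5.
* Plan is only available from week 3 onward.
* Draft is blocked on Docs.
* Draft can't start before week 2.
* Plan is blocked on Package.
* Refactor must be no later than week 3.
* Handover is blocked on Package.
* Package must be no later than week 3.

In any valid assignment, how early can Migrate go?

week 4

Migrate at week 4 is achievable: Draft in week 7; Package in week 1; Plan in week 6; Handover in week 5; Docs in week 2; Migrate in week 4; Refactor in week 3.
Nothing earlier works — the capacity limit rule out every week before week 4.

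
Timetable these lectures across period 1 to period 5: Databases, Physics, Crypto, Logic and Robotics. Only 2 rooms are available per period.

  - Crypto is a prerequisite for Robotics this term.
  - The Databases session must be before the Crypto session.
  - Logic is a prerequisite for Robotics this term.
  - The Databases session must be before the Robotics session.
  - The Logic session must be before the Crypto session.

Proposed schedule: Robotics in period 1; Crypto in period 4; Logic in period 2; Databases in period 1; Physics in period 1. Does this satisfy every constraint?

No — it violates: Only 2 rooms are available per period

Crypto is a prerequisite for Robotics this term — violated.
Logic is a prerequisite for Robotics this term — violated.
The Databases session must be before the Crypto session — holds.
Only 2 rooms are available per period — violated.
The Databases session must be before the Robotics session — violated.
The Logic session must be before the Crypto session — holds.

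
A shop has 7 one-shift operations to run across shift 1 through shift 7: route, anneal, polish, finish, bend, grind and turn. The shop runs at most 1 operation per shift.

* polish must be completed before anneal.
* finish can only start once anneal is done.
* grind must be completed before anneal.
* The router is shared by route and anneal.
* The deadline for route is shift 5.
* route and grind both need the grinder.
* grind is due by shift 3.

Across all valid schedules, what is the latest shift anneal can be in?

Precedence pushes anneal to at least shift 2; downstream work caps anneal at shift 6.
anneal at shift 6 is achievable: bend -> shift 4, finish -> shift 7, route -> shift 2, anneal -> shift 6, grind -> shift 1, polish -> shift 3, turn -> shift 5.

shift 6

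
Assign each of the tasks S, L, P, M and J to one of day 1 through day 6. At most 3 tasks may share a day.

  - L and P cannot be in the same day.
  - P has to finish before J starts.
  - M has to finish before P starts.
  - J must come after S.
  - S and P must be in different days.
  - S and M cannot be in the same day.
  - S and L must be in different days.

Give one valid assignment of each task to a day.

M in day 1, P in day 2, J in day 4, L in day 1, S in day 3

Checking: P(day 2) before J(day 4); M(day 1) before P(day 2); S(day 3) before J(day 4); S(day 3) != L(day 1); S(day 3) != P(day 2); L(day 1) != P(day 2); S(day 3) != M(day 1); max 2 per day (cap 3).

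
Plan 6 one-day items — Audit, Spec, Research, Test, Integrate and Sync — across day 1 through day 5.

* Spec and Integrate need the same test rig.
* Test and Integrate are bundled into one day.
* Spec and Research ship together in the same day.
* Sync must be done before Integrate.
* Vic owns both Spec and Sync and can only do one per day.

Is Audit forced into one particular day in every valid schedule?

Audit can be day 1 (e.g. Sync in day 1, Audit in day 1, Integrate in day 2, Research in day 3, Test in day 2, Spec in day 3) or day 2 (e.g. Integrate in day 2, Research in day 3, Spec in day 3, Test in day 2, Sync in day 1, Audit in day 2).

No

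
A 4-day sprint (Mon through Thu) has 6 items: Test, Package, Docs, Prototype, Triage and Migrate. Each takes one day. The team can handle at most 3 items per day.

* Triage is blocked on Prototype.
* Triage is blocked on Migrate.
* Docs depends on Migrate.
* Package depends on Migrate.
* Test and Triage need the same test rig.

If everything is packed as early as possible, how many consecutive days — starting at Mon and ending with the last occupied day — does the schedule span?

2 days

The precedence chain requires at least 2 distinct days.
With at most 3 per day and 6 tasks, at least 2 days are needed.
2 works (last occupied day: Tue): for example Migrate in Mon; Docs in Tue; Triage in Tue; Prototype in Mon; Package in Tue; Test in Mon.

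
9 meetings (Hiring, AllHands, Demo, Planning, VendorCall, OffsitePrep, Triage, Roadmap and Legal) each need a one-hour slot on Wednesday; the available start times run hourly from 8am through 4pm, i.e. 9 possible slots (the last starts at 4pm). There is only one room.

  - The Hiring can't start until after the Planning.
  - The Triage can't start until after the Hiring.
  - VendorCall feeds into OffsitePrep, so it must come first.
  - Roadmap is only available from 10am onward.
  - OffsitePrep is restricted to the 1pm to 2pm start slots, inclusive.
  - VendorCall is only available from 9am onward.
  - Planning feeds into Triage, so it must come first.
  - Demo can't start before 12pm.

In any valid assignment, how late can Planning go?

Downstream work caps Planning at 2pm.
Planning at 2pm is achievable: AllHands in 8am, Legal in 11am, Triage in 4pm, Planning in 2pm, OffsitePrep in 1pm, Hiring in 3pm, Roadmap in 10am, Demo in 12pm, VendorCall in 9am.

2pm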